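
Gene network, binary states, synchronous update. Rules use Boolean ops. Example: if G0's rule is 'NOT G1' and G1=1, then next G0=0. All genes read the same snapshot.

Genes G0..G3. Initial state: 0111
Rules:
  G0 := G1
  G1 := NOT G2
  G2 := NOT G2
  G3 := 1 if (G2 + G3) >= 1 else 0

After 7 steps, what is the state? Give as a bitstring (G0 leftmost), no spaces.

Step 1: G0=G1=1 G1=NOT G2=NOT 1=0 G2=NOT G2=NOT 1=0 G3=(1+1>=1)=1 -> 1001
Step 2: G0=G1=0 G1=NOT G2=NOT 0=1 G2=NOT G2=NOT 0=1 G3=(0+1>=1)=1 -> 0111
Step 3: G0=G1=1 G1=NOT G2=NOT 1=0 G2=NOT G2=NOT 1=0 G3=(1+1>=1)=1 -> 1001
Step 4: G0=G1=0 G1=NOT G2=NOT 0=1 G2=NOT G2=NOT 0=1 G3=(0+1>=1)=1 -> 0111
Step 5: G0=G1=1 G1=NOT G2=NOT 1=0 G2=NOT G2=NOT 1=0 G3=(1+1>=1)=1 -> 1001
Step 6: G0=G1=0 G1=NOT G2=NOT 0=1 G2=NOT G2=NOT 0=1 G3=(0+1>=1)=1 -> 0111
Step 7: G0=G1=1 G1=NOT G2=NOT 1=0 G2=NOT G2=NOT 1=0 G3=(1+1>=1)=1 -> 1001

1001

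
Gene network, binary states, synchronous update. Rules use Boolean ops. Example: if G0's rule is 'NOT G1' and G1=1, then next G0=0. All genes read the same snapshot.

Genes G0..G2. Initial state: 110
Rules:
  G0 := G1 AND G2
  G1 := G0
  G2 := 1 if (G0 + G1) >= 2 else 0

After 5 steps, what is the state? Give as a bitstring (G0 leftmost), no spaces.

Step 1: G0=G1&G2=1&0=0 G1=G0=1 G2=(1+1>=2)=1 -> 011
Step 2: G0=G1&G2=1&1=1 G1=G0=0 G2=(0+1>=2)=0 -> 100
Step 3: G0=G1&G2=0&0=0 G1=G0=1 G2=(1+0>=2)=0 -> 010
Step 4: G0=G1&G2=1&0=0 G1=G0=0 G2=(0+1>=2)=0 -> 000
Step 5: G0=G1&G2=0&0=0 G1=G0=0 G2=(0+0>=2)=0 -> 000

000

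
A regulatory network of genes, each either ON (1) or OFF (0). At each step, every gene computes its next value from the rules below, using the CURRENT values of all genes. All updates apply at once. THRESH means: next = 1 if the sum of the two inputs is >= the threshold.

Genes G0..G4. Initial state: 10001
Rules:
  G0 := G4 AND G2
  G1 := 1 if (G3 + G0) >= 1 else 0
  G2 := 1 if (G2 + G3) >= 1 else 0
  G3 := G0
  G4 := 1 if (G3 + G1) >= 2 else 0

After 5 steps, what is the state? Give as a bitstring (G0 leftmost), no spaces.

Step 1: G0=G4&G2=1&0=0 G1=(0+1>=1)=1 G2=(0+0>=1)=0 G3=G0=1 G4=(0+0>=2)=0 -> 01010
Step 2: G0=G4&G2=0&0=0 G1=(1+0>=1)=1 G2=(0+1>=1)=1 G3=G0=0 G4=(1+1>=2)=1 -> 01101
Step 3: G0=G4&G2=1&1=1 G1=(0+0>=1)=0 G2=(1+0>=1)=1 G3=G0=0 G4=(0+1>=2)=0 -> 10100
Step 4: G0=G4&G2=0&1=0 G1=(0+1>=1)=1 G2=(1+0>=1)=1 G3=G0=1 G4=(0+0>=2)=0 -> 01110
Step 5: G0=G4&G2=0&1=0 G1=(1+0>=1)=1 G2=(1+1>=1)=1 G3=G0=0 G4=(1+1>=2)=1 -> 01101

01101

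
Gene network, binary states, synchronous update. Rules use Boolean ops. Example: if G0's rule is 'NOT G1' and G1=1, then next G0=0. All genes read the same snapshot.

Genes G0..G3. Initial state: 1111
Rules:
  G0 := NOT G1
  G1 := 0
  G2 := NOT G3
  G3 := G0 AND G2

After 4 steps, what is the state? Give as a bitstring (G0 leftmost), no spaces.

Step 1: G0=NOT G1=NOT 1=0 G1=0(const) G2=NOT G3=NOT 1=0 G3=G0&G2=1&1=1 -> 0001
Step 2: G0=NOT G1=NOT 0=1 G1=0(const) G2=NOT G3=NOT 1=0 G3=G0&G2=0&0=0 -> 1000
Step 3: G0=NOT G1=NOT 0=1 G1=0(const) G2=NOT G3=NOT 0=1 G3=G0&G2=1&0=0 -> 1010
Step 4: G0=NOT G1=NOT 0=1 G1=0(const) G2=NOT G3=NOT 0=1 G3=G0&G2=1&1=1 -> 1011

1011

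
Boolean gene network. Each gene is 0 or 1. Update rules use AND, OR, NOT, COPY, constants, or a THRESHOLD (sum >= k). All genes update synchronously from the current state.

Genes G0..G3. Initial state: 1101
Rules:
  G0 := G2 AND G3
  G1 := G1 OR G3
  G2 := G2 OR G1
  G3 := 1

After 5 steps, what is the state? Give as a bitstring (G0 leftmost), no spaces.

Step 1: G0=G2&G3=0&1=0 G1=G1|G3=1|1=1 G2=G2|G1=0|1=1 G3=1(const) -> 0111
Step 2: G0=G2&G3=1&1=1 G1=G1|G3=1|1=1 G2=G2|G1=1|1=1 G3=1(const) -> 1111
Step 3: G0=G2&G3=1&1=1 G1=G1|G3=1|1=1 G2=G2|G1=1|1=1 G3=1(const) -> 1111
Step 4: G0=G2&G3=1&1=1 G1=G1|G3=1|1=1 G2=G2|G1=1|1=1 G3=1(const) -> 1111
Step 5: G0=G2&G3=1&1=1 G1=G1|G3=1|1=1 G2=G2|G1=1|1=1 G3=1(const) -> 1111

1111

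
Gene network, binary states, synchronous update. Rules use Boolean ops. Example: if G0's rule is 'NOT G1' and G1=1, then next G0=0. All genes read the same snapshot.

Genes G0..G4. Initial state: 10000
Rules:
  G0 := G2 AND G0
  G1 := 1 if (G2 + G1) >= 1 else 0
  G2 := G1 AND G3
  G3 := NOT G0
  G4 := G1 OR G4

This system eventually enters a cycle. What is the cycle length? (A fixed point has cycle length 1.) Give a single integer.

Step 0: 10000
Step 1: G0=G2&G0=0&1=0 G1=(0+0>=1)=0 G2=G1&G3=0&0=0 G3=NOT G0=NOT 1=0 G4=G1|G4=0|0=0 -> 00000
Step 2: G0=G2&G0=0&0=0 G1=(0+0>=1)=0 G2=G1&G3=0&0=0 G3=NOT G0=NOT 0=1 G4=G1|G4=0|0=0 -> 00010
Step 3: G0=G2&G0=0&0=0 G1=(0+0>=1)=0 G2=G1&G3=0&1=0 G3=NOT G0=NOT 0=1 G4=G1|G4=0|0=0 -> 00010
State from step 3 equals state from step 2 -> cycle length 1

Answer: 1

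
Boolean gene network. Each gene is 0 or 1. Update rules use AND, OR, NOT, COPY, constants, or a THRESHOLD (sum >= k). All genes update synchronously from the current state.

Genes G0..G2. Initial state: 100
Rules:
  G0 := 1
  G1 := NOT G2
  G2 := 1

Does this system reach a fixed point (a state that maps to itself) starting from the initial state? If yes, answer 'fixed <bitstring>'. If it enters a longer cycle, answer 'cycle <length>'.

Answer: fixed 101

Derivation:
Step 0: 100
Step 1: G0=1(const) G1=NOT G2=NOT 0=1 G2=1(const) -> 111
Step 2: G0=1(const) G1=NOT G2=NOT 1=0 G2=1(const) -> 101
Step 3: G0=1(const) G1=NOT G2=NOT 1=0 G2=1(const) -> 101
Fixed point reached at step 2: 101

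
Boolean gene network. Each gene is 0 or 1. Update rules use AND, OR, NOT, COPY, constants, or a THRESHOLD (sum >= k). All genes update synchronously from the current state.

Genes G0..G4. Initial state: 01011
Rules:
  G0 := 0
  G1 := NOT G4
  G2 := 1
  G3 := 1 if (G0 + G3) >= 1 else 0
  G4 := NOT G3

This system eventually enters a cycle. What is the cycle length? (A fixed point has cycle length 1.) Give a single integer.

Answer: 1

Derivation:
Step 0: 01011
Step 1: G0=0(const) G1=NOT G4=NOT 1=0 G2=1(const) G3=(0+1>=1)=1 G4=NOT G3=NOT 1=0 -> 00110
Step 2: G0=0(const) G1=NOT G4=NOT 0=1 G2=1(const) G3=(0+1>=1)=1 G4=NOT G3=NOT 1=0 -> 01110
Step 3: G0=0(const) G1=NOT G4=NOT 0=1 G2=1(const) G3=(0+1>=1)=1 G4=NOT G3=NOT 1=0 -> 01110
State from step 3 equals state from step 2 -> cycle length 1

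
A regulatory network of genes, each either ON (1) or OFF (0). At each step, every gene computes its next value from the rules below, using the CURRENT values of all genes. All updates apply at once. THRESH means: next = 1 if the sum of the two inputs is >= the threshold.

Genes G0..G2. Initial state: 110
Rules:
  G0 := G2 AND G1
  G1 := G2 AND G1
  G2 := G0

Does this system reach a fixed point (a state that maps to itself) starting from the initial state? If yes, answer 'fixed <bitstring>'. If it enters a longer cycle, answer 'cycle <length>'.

Step 0: 110
Step 1: G0=G2&G1=0&1=0 G1=G2&G1=0&1=0 G2=G0=1 -> 001
Step 2: G0=G2&G1=1&0=0 G1=G2&G1=1&0=0 G2=G0=0 -> 000
Step 3: G0=G2&G1=0&0=0 G1=G2&G1=0&0=0 G2=G0=0 -> 000
Fixed point reached at step 2: 000

Answer: fixed 000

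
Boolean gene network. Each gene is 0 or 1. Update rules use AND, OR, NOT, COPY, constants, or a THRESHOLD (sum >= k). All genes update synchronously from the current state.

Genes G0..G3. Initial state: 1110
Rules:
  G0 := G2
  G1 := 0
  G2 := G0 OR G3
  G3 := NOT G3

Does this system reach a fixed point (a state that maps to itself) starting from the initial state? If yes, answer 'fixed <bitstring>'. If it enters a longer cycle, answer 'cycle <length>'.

Step 0: 1110
Step 1: G0=G2=1 G1=0(const) G2=G0|G3=1|0=1 G3=NOT G3=NOT 0=1 -> 1011
Step 2: G0=G2=1 G1=0(const) G2=G0|G3=1|1=1 G3=NOT G3=NOT 1=0 -> 1010
Step 3: G0=G2=1 G1=0(const) G2=G0|G3=1|0=1 G3=NOT G3=NOT 0=1 -> 1011
Cycle of length 2 starting at step 1 -> no fixed point

Answer: cycle 2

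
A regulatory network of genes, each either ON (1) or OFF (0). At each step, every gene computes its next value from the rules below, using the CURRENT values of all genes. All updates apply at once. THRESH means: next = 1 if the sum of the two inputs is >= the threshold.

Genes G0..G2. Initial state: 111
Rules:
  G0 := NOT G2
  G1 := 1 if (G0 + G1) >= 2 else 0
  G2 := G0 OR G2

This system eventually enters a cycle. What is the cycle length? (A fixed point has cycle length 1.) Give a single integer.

Answer: 1

Derivation:
Step 0: 111
Step 1: G0=NOT G2=NOT 1=0 G1=(1+1>=2)=1 G2=G0|G2=1|1=1 -> 011
Step 2: G0=NOT G2=NOT 1=0 G1=(0+1>=2)=0 G2=G0|G2=0|1=1 -> 001
Step 3: G0=NOT G2=NOT 1=0 G1=(0+0>=2)=0 G2=G0|G2=0|1=1 -> 001
State from step 3 equals state from step 2 -> cycle length 1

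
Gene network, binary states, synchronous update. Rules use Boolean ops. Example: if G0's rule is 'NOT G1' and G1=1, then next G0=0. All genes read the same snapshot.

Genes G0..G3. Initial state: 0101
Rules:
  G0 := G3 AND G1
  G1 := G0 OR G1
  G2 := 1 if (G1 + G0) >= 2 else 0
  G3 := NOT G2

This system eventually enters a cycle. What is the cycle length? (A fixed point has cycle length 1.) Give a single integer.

Step 0: 0101
Step 1: G0=G3&G1=1&1=1 G1=G0|G1=0|1=1 G2=(1+0>=2)=0 G3=NOT G2=NOT 0=1 -> 1101
Step 2: G0=G3&G1=1&1=1 G1=G0|G1=1|1=1 G2=(1+1>=2)=1 G3=NOT G2=NOT 0=1 -> 1111
Step 3: G0=G3&G1=1&1=1 G1=G0|G1=1|1=1 G2=(1+1>=2)=1 G3=NOT G2=NOT 1=0 -> 1110
Step 4: G0=G3&G1=0&1=0 G1=G0|G1=1|1=1 G2=(1+1>=2)=1 G3=NOT G2=NOT 1=0 -> 0110
Step 5: G0=G3&G1=0&1=0 G1=G0|G1=0|1=1 G2=(1+0>=2)=0 G3=NOT G2=NOT 1=0 -> 0100
Step 6: G0=G3&G1=0&1=0 G1=G0|G1=0|1=1 G2=(1+0>=2)=0 G3=NOT G2=NOT 0=1 -> 0101
State from step 6 equals state from step 0 -> cycle length 6

Answer: 6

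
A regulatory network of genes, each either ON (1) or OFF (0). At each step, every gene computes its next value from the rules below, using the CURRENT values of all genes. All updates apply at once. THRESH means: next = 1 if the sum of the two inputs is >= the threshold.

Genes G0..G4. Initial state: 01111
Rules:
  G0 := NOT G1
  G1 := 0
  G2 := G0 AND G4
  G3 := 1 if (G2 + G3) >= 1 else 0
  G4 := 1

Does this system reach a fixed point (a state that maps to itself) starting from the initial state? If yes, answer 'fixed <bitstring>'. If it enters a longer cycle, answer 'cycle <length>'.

Step 0: 01111
Step 1: G0=NOT G1=NOT 1=0 G1=0(const) G2=G0&G4=0&1=0 G3=(1+1>=1)=1 G4=1(const) -> 00011
Step 2: G0=NOT G1=NOT 0=1 G1=0(const) G2=G0&G4=0&1=0 G3=(0+1>=1)=1 G4=1(const) -> 10011
Step 3: G0=NOT G1=NOT 0=1 G1=0(const) G2=G0&G4=1&1=1 G3=(0+1>=1)=1 G4=1(const) -> 10111
Step 4: G0=NOT G1=NOT 0=1 G1=0(const) G2=G0&G4=1&1=1 G3=(1+1>=1)=1 G4=1(const) -> 10111
Fixed point reached at step 3: 10111

Answer: fixed 10111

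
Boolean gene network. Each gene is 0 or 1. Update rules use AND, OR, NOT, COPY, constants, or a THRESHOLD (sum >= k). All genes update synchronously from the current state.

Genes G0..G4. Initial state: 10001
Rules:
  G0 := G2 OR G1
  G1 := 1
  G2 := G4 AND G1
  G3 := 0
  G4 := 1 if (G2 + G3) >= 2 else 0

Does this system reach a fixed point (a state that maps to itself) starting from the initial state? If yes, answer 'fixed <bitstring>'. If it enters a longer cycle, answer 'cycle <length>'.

Answer: fixed 11000

Derivation:
Step 0: 10001
Step 1: G0=G2|G1=0|0=0 G1=1(const) G2=G4&G1=1&0=0 G3=0(const) G4=(0+0>=2)=0 -> 01000
Step 2: G0=G2|G1=0|1=1 G1=1(const) G2=G4&G1=0&1=0 G3=0(const) G4=(0+0>=2)=0 -> 11000
Step 3: G0=G2|G1=0|1=1 G1=1(const) G2=G4&G1=0&1=0 G3=0(const) G4=(0+0>=2)=0 -> 11000
Fixed point reached at step 2: 11000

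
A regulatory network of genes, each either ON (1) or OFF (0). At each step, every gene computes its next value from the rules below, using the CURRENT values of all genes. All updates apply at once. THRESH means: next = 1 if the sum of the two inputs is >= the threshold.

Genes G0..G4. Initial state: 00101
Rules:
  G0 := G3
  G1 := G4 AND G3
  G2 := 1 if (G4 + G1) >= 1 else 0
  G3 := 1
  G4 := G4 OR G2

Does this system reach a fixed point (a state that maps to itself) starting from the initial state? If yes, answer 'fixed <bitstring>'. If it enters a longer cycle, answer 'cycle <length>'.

Answer: fixed 11111

Derivation:
Step 0: 00101
Step 1: G0=G3=0 G1=G4&G3=1&0=0 G2=(1+0>=1)=1 G3=1(const) G4=G4|G2=1|1=1 -> 00111
Step 2: G0=G3=1 G1=G4&G3=1&1=1 G2=(1+0>=1)=1 G3=1(const) G4=G4|G2=1|1=1 -> 11111
Step 3: G0=G3=1 G1=G4&G3=1&1=1 G2=(1+1>=1)=1 G3=1(const) G4=G4|G2=1|1=1 -> 11111
Fixed point reached at step 2: 11111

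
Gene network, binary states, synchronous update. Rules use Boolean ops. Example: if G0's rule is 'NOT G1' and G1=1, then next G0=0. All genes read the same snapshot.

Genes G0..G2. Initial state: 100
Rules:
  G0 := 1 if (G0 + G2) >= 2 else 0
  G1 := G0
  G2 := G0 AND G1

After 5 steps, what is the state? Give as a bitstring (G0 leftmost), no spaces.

Step 1: G0=(1+0>=2)=0 G1=G0=1 G2=G0&G1=1&0=0 -> 010
Step 2: G0=(0+0>=2)=0 G1=G0=0 G2=G0&G1=0&1=0 -> 000
Step 3: G0=(0+0>=2)=0 G1=G0=0 G2=G0&G1=0&0=0 -> 000
Step 4: G0=(0+0>=2)=0 G1=G0=0 G2=G0&G1=0&0=0 -> 000
Step 5: G0=(0+0>=2)=0 G1=G0=0 G2=G0&G1=0&0=0 -> 000

000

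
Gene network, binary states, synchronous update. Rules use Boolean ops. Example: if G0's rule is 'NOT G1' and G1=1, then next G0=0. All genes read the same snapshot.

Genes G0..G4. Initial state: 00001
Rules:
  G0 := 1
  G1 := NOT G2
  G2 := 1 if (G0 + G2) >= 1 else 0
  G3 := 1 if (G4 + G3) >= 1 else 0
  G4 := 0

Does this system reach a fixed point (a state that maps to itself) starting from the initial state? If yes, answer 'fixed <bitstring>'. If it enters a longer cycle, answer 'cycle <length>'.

Step 0: 00001
Step 1: G0=1(const) G1=NOT G2=NOT 0=1 G2=(0+0>=1)=0 G3=(1+0>=1)=1 G4=0(const) -> 11010
Step 2: G0=1(const) G1=NOT G2=NOT 0=1 G2=(1+0>=1)=1 G3=(0+1>=1)=1 G4=0(const) -> 11110
Step 3: G0=1(const) G1=NOT G2=NOT 1=0 G2=(1+1>=1)=1 G3=(0+1>=1)=1 G4=0(const) -> 10110
Step 4: G0=1(const) G1=NOT G2=NOT 1=0 G2=(1+1>=1)=1 G3=(0+1>=1)=1 G4=0(const) -> 10110
Fixed point reached at step 3: 10110

Answer: fixed 10110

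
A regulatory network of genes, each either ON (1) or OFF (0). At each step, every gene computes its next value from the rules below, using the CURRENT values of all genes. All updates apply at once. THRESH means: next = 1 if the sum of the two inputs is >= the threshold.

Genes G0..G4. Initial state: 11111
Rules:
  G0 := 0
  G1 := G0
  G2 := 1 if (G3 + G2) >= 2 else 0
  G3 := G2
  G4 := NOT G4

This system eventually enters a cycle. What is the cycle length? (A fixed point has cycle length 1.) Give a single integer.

Answer: 2

Derivation:
Step 0: 11111
Step 1: G0=0(const) G1=G0=1 G2=(1+1>=2)=1 G3=G2=1 G4=NOT G4=NOT 1=0 -> 01110
Step 2: G0=0(const) G1=G0=0 G2=(1+1>=2)=1 G3=G2=1 G4=NOT G4=NOT 0=1 -> 00111
Step 3: G0=0(const) G1=G0=0 G2=(1+1>=2)=1 G3=G2=1 G4=NOT G4=NOT 1=0 -> 00110
Step 4: G0=0(const) G1=G0=0 G2=(1+1>=2)=1 G3=G2=1 G4=NOT G4=NOT 0=1 -> 00111
State from step 4 equals state from step 2 -> cycle length 2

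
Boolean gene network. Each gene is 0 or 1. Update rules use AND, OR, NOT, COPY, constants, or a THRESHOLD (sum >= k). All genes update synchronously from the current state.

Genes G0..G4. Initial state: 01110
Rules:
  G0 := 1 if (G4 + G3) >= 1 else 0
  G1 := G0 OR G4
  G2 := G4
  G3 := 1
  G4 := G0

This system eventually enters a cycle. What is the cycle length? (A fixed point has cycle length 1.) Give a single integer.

Step 0: 01110
Step 1: G0=(0+1>=1)=1 G1=G0|G4=0|0=0 G2=G4=0 G3=1(const) G4=G0=0 -> 10010
Step 2: G0=(0+1>=1)=1 G1=G0|G4=1|0=1 G2=G4=0 G3=1(const) G4=G0=1 -> 11011
Step 3: G0=(1+1>=1)=1 G1=G0|G4=1|1=1 G2=G4=1 G3=1(const) G4=G0=1 -> 11111
Step 4: G0=(1+1>=1)=1 G1=G0|G4=1|1=1 G2=G4=1 G3=1(const) G4=G0=1 -> 11111
State from step 4 equals state from step 3 -> cycle length 1

Answer: 1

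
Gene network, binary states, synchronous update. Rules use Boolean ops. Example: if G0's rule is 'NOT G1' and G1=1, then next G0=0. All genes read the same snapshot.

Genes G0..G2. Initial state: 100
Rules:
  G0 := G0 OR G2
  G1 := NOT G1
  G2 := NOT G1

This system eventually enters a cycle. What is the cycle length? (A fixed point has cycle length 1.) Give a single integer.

Step 0: 100
Step 1: G0=G0|G2=1|0=1 G1=NOT G1=NOT 0=1 G2=NOT G1=NOT 0=1 -> 111
Step 2: G0=G0|G2=1|1=1 G1=NOT G1=NOT 1=0 G2=NOT G1=NOT 1=0 -> 100
State from step 2 equals state from step 0 -> cycle length 2

Answer: 2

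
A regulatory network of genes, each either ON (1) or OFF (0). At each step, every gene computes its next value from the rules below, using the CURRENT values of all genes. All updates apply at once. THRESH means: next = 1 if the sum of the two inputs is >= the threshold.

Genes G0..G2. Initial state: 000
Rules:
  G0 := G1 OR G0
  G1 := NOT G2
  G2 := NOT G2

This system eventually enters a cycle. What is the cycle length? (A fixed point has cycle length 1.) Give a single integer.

Answer: 2

Derivation:
Step 0: 000
Step 1: G0=G1|G0=0|0=0 G1=NOT G2=NOT 0=1 G2=NOT G2=NOT 0=1 -> 011
Step 2: G0=G1|G0=1|0=1 G1=NOT G2=NOT 1=0 G2=NOT G2=NOT 1=0 -> 100
Step 3: G0=G1|G0=0|1=1 G1=NOT G2=NOT 0=1 G2=NOT G2=NOT 0=1 -> 111
Step 4: G0=G1|G0=1|1=1 G1=NOT G2=NOT 1=0 G2=NOT G2=NOT 1=0 -> 100
State from step 4 equals state from step 2 -> cycle length 2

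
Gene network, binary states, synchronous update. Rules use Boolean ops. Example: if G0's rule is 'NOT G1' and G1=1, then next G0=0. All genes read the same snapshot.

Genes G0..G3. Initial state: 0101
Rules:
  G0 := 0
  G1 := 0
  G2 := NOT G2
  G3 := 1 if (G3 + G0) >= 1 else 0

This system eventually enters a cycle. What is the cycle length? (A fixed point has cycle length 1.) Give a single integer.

Step 0: 0101
Step 1: G0=0(const) G1=0(const) G2=NOT G2=NOT 0=1 G3=(1+0>=1)=1 -> 0011
Step 2: G0=0(const) G1=0(const) G2=NOT G2=NOT 1=0 G3=(1+0>=1)=1 -> 0001
Step 3: G0=0(const) G1=0(const) G2=NOT G2=NOT 0=1 G3=(1+0>=1)=1 -> 0011
State from step 3 equals state from step 1 -> cycle length 2

Answer: 2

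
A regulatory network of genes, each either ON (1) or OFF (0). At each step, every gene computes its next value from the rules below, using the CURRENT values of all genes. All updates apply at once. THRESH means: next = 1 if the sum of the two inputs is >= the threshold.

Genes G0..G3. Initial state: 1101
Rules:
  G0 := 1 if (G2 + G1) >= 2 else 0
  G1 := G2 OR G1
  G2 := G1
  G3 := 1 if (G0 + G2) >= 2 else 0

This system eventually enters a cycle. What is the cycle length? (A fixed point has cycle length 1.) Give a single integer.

Step 0: 1101
Step 1: G0=(0+1>=2)=0 G1=G2|G1=0|1=1 G2=G1=1 G3=(1+0>=2)=0 -> 0110
Step 2: G0=(1+1>=2)=1 G1=G2|G1=1|1=1 G2=G1=1 G3=(0+1>=2)=0 -> 1110
Step 3: G0=(1+1>=2)=1 G1=G2|G1=1|1=1 G2=G1=1 G3=(1+1>=2)=1 -> 1111
Step 4: G0=(1+1>=2)=1 G1=G2|G1=1|1=1 G2=G1=1 G3=(1+1>=2)=1 -> 1111
State from step 4 equals state from step 3 -> cycle length 1

Answer: 1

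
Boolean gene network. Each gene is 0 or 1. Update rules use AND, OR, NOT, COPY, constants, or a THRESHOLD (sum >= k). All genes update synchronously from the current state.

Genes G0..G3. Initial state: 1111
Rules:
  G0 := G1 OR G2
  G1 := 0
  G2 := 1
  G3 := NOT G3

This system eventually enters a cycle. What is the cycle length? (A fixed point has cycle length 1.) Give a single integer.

Step 0: 1111
Step 1: G0=G1|G2=1|1=1 G1=0(const) G2=1(const) G3=NOT G3=NOT 1=0 -> 1010
Step 2: G0=G1|G2=0|1=1 G1=0(const) G2=1(const) G3=NOT G3=NOT 0=1 -> 1011
Step 3: G0=G1|G2=0|1=1 G1=0(const) G2=1(const) G3=NOT G3=NOT 1=0 -> 1010
State from step 3 equals state from step 1 -> cycle length 2

Answer: 2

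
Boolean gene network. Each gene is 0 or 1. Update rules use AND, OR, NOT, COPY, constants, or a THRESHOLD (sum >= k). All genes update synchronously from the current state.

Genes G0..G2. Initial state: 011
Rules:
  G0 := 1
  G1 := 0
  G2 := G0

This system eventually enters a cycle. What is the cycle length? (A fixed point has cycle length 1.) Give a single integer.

Answer: 1

Derivation:
Step 0: 011
Step 1: G0=1(const) G1=0(const) G2=G0=0 -> 100
Step 2: G0=1(const) G1=0(const) G2=G0=1 -> 101
Step 3: G0=1(const) G1=0(const) G2=G0=1 -> 101
State from step 3 equals state from step 2 -> cycle length 1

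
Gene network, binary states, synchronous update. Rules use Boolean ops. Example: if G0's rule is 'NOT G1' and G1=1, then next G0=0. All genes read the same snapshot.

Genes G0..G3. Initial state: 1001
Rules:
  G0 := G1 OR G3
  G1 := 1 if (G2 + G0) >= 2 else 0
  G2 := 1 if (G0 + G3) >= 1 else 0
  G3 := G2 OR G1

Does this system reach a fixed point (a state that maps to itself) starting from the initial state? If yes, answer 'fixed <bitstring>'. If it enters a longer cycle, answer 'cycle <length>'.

Step 0: 1001
Step 1: G0=G1|G3=0|1=1 G1=(0+1>=2)=0 G2=(1+1>=1)=1 G3=G2|G1=0|0=0 -> 1010
Step 2: G0=G1|G3=0|0=0 G1=(1+1>=2)=1 G2=(1+0>=1)=1 G3=G2|G1=1|0=1 -> 0111
Step 3: G0=G1|G3=1|1=1 G1=(1+0>=2)=0 G2=(0+1>=1)=1 G3=G2|G1=1|1=1 -> 1011
Step 4: G0=G1|G3=0|1=1 G1=(1+1>=2)=1 G2=(1+1>=1)=1 G3=G2|G1=1|0=1 -> 1111
Step 5: G0=G1|G3=1|1=1 G1=(1+1>=2)=1 G2=(1+1>=1)=1 G3=G2|G1=1|1=1 -> 1111
Fixed point reached at step 4: 1111

Answer: fixed 1111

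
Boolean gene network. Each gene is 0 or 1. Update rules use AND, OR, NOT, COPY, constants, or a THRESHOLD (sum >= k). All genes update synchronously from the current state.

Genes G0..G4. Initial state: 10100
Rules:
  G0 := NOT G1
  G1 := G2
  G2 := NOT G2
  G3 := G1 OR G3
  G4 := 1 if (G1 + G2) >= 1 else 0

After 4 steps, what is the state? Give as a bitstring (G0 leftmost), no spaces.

Step 1: G0=NOT G1=NOT 0=1 G1=G2=1 G2=NOT G2=NOT 1=0 G3=G1|G3=0|0=0 G4=(0+1>=1)=1 -> 11001
Step 2: G0=NOT G1=NOT 1=0 G1=G2=0 G2=NOT G2=NOT 0=1 G3=G1|G3=1|0=1 G4=(1+0>=1)=1 -> 00111
Step 3: G0=NOT G1=NOT 0=1 G1=G2=1 G2=NOT G2=NOT 1=0 G3=G1|G3=0|1=1 G4=(0+1>=1)=1 -> 11011
Step 4: G0=NOT G1=NOT 1=0 G1=G2=0 G2=NOT G2=NOT 0=1 G3=G1|G3=1|1=1 G4=(1+0>=1)=1 -> 00111

00111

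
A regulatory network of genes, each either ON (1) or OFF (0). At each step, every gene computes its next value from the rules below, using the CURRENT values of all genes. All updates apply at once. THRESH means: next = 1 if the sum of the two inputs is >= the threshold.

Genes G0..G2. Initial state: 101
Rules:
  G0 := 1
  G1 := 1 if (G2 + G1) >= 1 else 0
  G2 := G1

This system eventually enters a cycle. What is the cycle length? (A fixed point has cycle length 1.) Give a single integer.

Step 0: 101
Step 1: G0=1(const) G1=(1+0>=1)=1 G2=G1=0 -> 110
Step 2: G0=1(const) G1=(0+1>=1)=1 G2=G1=1 -> 111
Step 3: G0=1(const) G1=(1+1>=1)=1 G2=G1=1 -> 111
State from step 3 equals state from step 2 -> cycle length 1

Answer: 1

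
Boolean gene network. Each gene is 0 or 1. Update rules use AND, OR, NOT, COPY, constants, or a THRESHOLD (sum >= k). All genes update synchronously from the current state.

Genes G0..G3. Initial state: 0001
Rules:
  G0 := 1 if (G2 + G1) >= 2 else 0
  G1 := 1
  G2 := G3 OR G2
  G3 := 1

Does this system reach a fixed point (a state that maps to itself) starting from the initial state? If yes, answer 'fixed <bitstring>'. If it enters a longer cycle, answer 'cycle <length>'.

Step 0: 0001
Step 1: G0=(0+0>=2)=0 G1=1(const) G2=G3|G2=1|0=1 G3=1(const) -> 0111
Step 2: G0=(1+1>=2)=1 G1=1(const) G2=G3|G2=1|1=1 G3=1(const) -> 1111
Step 3: G0=(1+1>=2)=1 G1=1(const) G2=G3|G2=1|1=1 G3=1(const) -> 1111
Fixed point reached at step 2: 1111

Answer: fixed 1111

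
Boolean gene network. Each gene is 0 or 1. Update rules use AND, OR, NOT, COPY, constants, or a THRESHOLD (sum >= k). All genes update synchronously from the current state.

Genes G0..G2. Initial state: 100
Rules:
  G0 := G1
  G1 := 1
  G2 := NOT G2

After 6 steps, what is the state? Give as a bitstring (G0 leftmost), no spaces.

Step 1: G0=G1=0 G1=1(const) G2=NOT G2=NOT 0=1 -> 011
Step 2: G0=G1=1 G1=1(const) G2=NOT G2=NOT 1=0 -> 110
Step 3: G0=G1=1 G1=1(const) G2=NOT G2=NOT 0=1 -> 111
Step 4: G0=G1=1 G1=1(const) G2=NOT G2=NOT 1=0 -> 110
Step 5: G0=G1=1 G1=1(const) G2=NOT G2=NOT 0=1 -> 111
Step 6: G0=G1=1 G1=1(const) G2=NOT G2=NOT 1=0 -> 110

110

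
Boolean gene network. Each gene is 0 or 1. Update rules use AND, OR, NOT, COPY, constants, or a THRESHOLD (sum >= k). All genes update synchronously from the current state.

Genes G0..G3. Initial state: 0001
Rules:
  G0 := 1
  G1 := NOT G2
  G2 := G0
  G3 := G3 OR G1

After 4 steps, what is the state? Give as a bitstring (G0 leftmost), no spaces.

Step 1: G0=1(const) G1=NOT G2=NOT 0=1 G2=G0=0 G3=G3|G1=1|0=1 -> 1101
Step 2: G0=1(const) G1=NOT G2=NOT 0=1 G2=G0=1 G3=G3|G1=1|1=1 -> 1111
Step 3: G0=1(const) G1=NOT G2=NOT 1=0 G2=G0=1 G3=G3|G1=1|1=1 -> 1011
Step 4: G0=1(const) G1=NOT G2=NOT 1=0 G2=G0=1 G3=G3|G1=1|0=1 -> 1011

1011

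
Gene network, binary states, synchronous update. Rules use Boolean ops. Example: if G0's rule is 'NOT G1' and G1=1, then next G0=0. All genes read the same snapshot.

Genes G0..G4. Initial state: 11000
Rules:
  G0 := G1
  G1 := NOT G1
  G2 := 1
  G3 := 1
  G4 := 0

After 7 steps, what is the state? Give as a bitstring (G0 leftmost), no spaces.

Step 1: G0=G1=1 G1=NOT G1=NOT 1=0 G2=1(const) G3=1(const) G4=0(const) -> 10110
Step 2: G0=G1=0 G1=NOT G1=NOT 0=1 G2=1(const) G3=1(const) G4=0(const) -> 01110
Step 3: G0=G1=1 G1=NOT G1=NOT 1=0 G2=1(const) G3=1(const) G4=0(const) -> 10110
Step 4: G0=G1=0 G1=NOT G1=NOT 0=1 G2=1(const) G3=1(const) G4=0(const) -> 01110
Step 5: G0=G1=1 G1=NOT G1=NOT 1=0 G2=1(const) G3=1(const) G4=0(const) -> 10110
Step 6: G0=G1=0 G1=NOT G1=NOT 0=1 G2=1(const) G3=1(const) G4=0(const) -> 01110
Step 7: G0=G1=1 G1=NOT G1=NOT 1=0 G2=1(const) G3=1(const) G4=0(const) -> 10110

10110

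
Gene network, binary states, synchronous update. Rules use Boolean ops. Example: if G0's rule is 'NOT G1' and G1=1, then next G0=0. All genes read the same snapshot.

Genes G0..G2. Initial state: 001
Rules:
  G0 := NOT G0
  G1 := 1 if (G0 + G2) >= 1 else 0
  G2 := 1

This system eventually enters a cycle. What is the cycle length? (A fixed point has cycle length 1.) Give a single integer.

Answer: 2

Derivation:
Step 0: 001
Step 1: G0=NOT G0=NOT 0=1 G1=(0+1>=1)=1 G2=1(const) -> 111
Step 2: G0=NOT G0=NOT 1=0 G1=(1+1>=1)=1 G2=1(const) -> 011
Step 3: G0=NOT G0=NOT 0=1 G1=(0+1>=1)=1 G2=1(const) -> 111
State from step 3 equals state from step 1 -> cycle length 2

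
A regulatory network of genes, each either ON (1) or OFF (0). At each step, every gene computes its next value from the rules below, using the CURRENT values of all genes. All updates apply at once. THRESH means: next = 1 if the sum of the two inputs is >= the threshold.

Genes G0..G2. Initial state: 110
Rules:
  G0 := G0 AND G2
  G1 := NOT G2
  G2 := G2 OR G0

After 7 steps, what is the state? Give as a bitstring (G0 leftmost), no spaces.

Step 1: G0=G0&G2=1&0=0 G1=NOT G2=NOT 0=1 G2=G2|G0=0|1=1 -> 011
Step 2: G0=G0&G2=0&1=0 G1=NOT G2=NOT 1=0 G2=G2|G0=1|0=1 -> 001
Step 3: G0=G0&G2=0&1=0 G1=NOT G2=NOT 1=0 G2=G2|G0=1|0=1 -> 001
Step 4: G0=G0&G2=0&1=0 G1=NOT G2=NOT 1=0 G2=G2|G0=1|0=1 -> 001
Step 5: G0=G0&G2=0&1=0 G1=NOT G2=NOT 1=0 G2=G2|G0=1|0=1 -> 001
Step 6: G0=G0&G2=0&1=0 G1=NOT G2=NOT 1=0 G2=G2|G0=1|0=1 -> 001
Step 7: G0=G0&G2=0&1=0 G1=NOT G2=NOT 1=0 G2=G2|G0=1|0=1 -> 001

001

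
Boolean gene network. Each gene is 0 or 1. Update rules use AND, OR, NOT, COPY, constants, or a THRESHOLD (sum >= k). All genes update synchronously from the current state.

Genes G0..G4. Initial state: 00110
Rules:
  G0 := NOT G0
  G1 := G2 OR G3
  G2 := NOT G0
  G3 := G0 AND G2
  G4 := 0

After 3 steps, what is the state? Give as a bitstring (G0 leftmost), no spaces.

Step 1: G0=NOT G0=NOT 0=1 G1=G2|G3=1|1=1 G2=NOT G0=NOT 0=1 G3=G0&G2=0&1=0 G4=0(const) -> 11100
Step 2: G0=NOT G0=NOT 1=0 G1=G2|G3=1|0=1 G2=NOT G0=NOT 1=0 G3=G0&G2=1&1=1 G4=0(const) -> 01010
Step 3: G0=NOT G0=NOT 0=1 G1=G2|G3=0|1=1 G2=NOT G0=NOT 0=1 G3=G0&G2=0&0=0 G4=0(const) -> 11100

11100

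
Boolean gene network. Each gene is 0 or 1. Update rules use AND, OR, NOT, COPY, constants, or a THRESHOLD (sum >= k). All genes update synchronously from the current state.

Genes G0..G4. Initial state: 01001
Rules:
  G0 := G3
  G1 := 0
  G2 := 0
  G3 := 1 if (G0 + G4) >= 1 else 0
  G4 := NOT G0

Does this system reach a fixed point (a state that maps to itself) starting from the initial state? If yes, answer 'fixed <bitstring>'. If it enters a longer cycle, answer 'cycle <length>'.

Step 0: 01001
Step 1: G0=G3=0 G1=0(const) G2=0(const) G3=(0+1>=1)=1 G4=NOT G0=NOT 0=1 -> 00011
Step 2: G0=G3=1 G1=0(const) G2=0(const) G3=(0+1>=1)=1 G4=NOT G0=NOT 0=1 -> 10011
Step 3: G0=G3=1 G1=0(const) G2=0(const) G3=(1+1>=1)=1 G4=NOT G0=NOT 1=0 -> 10010
Step 4: G0=G3=1 G1=0(const) G2=0(const) G3=(1+0>=1)=1 G4=NOT G0=NOT 1=0 -> 10010
Fixed point reached at step 3: 10010

Answer: fixed 10010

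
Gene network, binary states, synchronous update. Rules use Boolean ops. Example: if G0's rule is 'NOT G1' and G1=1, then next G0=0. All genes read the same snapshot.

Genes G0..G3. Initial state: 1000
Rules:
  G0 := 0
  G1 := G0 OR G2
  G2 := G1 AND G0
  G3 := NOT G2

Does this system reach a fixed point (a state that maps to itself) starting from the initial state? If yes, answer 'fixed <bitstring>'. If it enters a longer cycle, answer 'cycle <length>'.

Step 0: 1000
Step 1: G0=0(const) G1=G0|G2=1|0=1 G2=G1&G0=0&1=0 G3=NOT G2=NOT 0=1 -> 0101
Step 2: G0=0(const) G1=G0|G2=0|0=0 G2=G1&G0=1&0=0 G3=NOT G2=NOT 0=1 -> 0001
Step 3: G0=0(const) G1=G0|G2=0|0=0 G2=G1&G0=0&0=0 G3=NOT G2=NOT 0=1 -> 0001
Fixed point reached at step 2: 0001

Answer: fixed 0001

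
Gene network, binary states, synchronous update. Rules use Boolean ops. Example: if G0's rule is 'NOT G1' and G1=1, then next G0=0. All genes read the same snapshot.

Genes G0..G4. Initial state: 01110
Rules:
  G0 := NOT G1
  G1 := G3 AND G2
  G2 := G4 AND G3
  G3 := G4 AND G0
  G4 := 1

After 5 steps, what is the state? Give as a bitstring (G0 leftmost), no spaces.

Step 1: G0=NOT G1=NOT 1=0 G1=G3&G2=1&1=1 G2=G4&G3=0&1=0 G3=G4&G0=0&0=0 G4=1(const) -> 01001
Step 2: G0=NOT G1=NOT 1=0 G1=G3&G2=0&0=0 G2=G4&G3=1&0=0 G3=G4&G0=1&0=0 G4=1(const) -> 00001
Step 3: G0=NOT G1=NOT 0=1 G1=G3&G2=0&0=0 G2=G4&G3=1&0=0 G3=G4&G0=1&0=0 G4=1(const) -> 10001
Step 4: G0=NOT G1=NOT 0=1 G1=G3&G2=0&0=0 G2=G4&G3=1&0=0 G3=G4&G0=1&1=1 G4=1(const) -> 10011
Step 5: G0=NOT G1=NOT 0=1 G1=G3&G2=1&0=0 G2=G4&G3=1&1=1 G3=G4&G0=1&1=1 G4=1(const) -> 10111

10111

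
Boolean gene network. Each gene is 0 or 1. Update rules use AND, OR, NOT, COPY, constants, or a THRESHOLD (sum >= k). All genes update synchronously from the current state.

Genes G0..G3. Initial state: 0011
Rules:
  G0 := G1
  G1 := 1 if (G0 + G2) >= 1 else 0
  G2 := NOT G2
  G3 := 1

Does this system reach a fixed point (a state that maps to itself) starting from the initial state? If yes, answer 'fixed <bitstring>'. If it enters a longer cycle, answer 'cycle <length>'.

Step 0: 0011
Step 1: G0=G1=0 G1=(0+1>=1)=1 G2=NOT G2=NOT 1=0 G3=1(const) -> 0101
Step 2: G0=G1=1 G1=(0+0>=1)=0 G2=NOT G2=NOT 0=1 G3=1(const) -> 1011
Step 3: G0=G1=0 G1=(1+1>=1)=1 G2=NOT G2=NOT 1=0 G3=1(const) -> 0101
Cycle of length 2 starting at step 1 -> no fixed point

Answer: cycle 2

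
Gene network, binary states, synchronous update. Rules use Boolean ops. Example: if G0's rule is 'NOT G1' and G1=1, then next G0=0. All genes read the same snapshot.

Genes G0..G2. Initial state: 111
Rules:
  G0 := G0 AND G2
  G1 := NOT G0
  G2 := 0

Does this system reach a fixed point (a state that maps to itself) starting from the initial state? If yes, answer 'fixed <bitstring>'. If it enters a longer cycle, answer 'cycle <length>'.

Answer: fixed 010

Derivation:
Step 0: 111
Step 1: G0=G0&G2=1&1=1 G1=NOT G0=NOT 1=0 G2=0(const) -> 100
Step 2: G0=G0&G2=1&0=0 G1=NOT G0=NOT 1=0 G2=0(const) -> 000
Step 3: G0=G0&G2=0&0=0 G1=NOT G0=NOT 0=1 G2=0(const) -> 010
Step 4: G0=G0&G2=0&0=0 G1=NOT G0=NOT 0=1 G2=0(const) -> 010
Fixed point reached at step 3: 010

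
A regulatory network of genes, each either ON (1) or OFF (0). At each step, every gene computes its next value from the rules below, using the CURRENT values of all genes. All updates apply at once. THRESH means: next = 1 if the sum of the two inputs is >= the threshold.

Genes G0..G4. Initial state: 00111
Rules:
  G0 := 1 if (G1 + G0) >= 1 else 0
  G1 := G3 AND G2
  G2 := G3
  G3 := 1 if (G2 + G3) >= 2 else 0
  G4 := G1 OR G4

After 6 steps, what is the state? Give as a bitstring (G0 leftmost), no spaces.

Step 1: G0=(0+0>=1)=0 G1=G3&G2=1&1=1 G2=G3=1 G3=(1+1>=2)=1 G4=G1|G4=0|1=1 -> 01111
Step 2: G0=(1+0>=1)=1 G1=G3&G2=1&1=1 G2=G3=1 G3=(1+1>=2)=1 G4=G1|G4=1|1=1 -> 11111
Step 3: G0=(1+1>=1)=1 G1=G3&G2=1&1=1 G2=G3=1 G3=(1+1>=2)=1 G4=G1|G4=1|1=1 -> 11111
Step 4: G0=(1+1>=1)=1 G1=G3&G2=1&1=1 G2=G3=1 G3=(1+1>=2)=1 G4=G1|G4=1|1=1 -> 11111
Step 5: G0=(1+1>=1)=1 G1=G3&G2=1&1=1 G2=G3=1 G3=(1+1>=2)=1 G4=G1|G4=1|1=1 -> 11111
Step 6: G0=(1+1>=1)=1 G1=G3&G2=1&1=1 G2=G3=1 G3=(1+1>=2)=1 G4=G1|G4=1|1=1 -> 11111

11111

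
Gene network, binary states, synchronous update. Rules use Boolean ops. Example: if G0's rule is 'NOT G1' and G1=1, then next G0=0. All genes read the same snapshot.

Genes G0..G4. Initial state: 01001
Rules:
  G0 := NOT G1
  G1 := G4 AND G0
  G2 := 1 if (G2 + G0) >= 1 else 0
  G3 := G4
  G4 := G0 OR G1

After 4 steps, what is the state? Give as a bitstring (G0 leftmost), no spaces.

Step 1: G0=NOT G1=NOT 1=0 G1=G4&G0=1&0=0 G2=(0+0>=1)=0 G3=G4=1 G4=G0|G1=0|1=1 -> 00011
Step 2: G0=NOT G1=NOT 0=1 G1=G4&G0=1&0=0 G2=(0+0>=1)=0 G3=G4=1 G4=G0|G1=0|0=0 -> 10010
Step 3: G0=NOT G1=NOT 0=1 G1=G4&G0=0&1=0 G2=(0+1>=1)=1 G3=G4=0 G4=G0|G1=1|0=1 -> 10101
Step 4: G0=NOT G1=NOT 0=1 G1=G4&G0=1&1=1 G2=(1+1>=1)=1 G3=G4=1 G4=G0|G1=1|0=1 -> 11111

11111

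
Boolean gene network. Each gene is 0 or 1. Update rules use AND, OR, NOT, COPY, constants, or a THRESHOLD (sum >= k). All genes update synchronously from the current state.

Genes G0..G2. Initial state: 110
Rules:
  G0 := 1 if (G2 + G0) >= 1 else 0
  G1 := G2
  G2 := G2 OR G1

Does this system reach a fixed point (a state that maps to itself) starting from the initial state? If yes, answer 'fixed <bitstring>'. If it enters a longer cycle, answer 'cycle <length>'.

Step 0: 110
Step 1: G0=(0+1>=1)=1 G1=G2=0 G2=G2|G1=0|1=1 -> 101
Step 2: G0=(1+1>=1)=1 G1=G2=1 G2=G2|G1=1|0=1 -> 111
Step 3: G0=(1+1>=1)=1 G1=G2=1 G2=G2|G1=1|1=1 -> 111
Fixed point reached at step 2: 111

Answer: fixed 111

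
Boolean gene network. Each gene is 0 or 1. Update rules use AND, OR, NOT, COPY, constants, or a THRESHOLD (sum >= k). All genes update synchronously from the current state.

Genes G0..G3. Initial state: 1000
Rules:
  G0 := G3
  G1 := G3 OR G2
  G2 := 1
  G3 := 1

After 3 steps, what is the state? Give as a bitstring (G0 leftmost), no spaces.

Step 1: G0=G3=0 G1=G3|G2=0|0=0 G2=1(const) G3=1(const) -> 0011
Step 2: G0=G3=1 G1=G3|G2=1|1=1 G2=1(const) G3=1(const) -> 1111
Step 3: G0=G3=1 G1=G3|G2=1|1=1 G2=1(const) G3=1(const) -> 1111

1111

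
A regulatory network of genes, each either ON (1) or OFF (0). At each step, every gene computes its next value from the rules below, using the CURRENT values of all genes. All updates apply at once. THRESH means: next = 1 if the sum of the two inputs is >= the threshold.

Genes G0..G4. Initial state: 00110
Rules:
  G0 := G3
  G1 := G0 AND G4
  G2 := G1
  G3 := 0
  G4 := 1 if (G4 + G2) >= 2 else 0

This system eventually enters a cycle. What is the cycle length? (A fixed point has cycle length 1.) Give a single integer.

Step 0: 00110
Step 1: G0=G3=1 G1=G0&G4=0&0=0 G2=G1=0 G3=0(const) G4=(0+1>=2)=0 -> 10000
Step 2: G0=G3=0 G1=G0&G4=1&0=0 G2=G1=0 G3=0(const) G4=(0+0>=2)=0 -> 00000
Step 3: G0=G3=0 G1=G0&G4=0&0=0 G2=G1=0 G3=0(const) G4=(0+0>=2)=0 -> 00000
State from step 3 equals state from step 2 -> cycle length 1

Answer: 1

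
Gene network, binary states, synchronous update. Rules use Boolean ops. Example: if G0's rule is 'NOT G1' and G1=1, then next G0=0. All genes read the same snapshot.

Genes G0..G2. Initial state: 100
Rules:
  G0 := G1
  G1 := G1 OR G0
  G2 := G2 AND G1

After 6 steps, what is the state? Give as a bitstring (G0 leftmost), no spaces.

Step 1: G0=G1=0 G1=G1|G0=0|1=1 G2=G2&G1=0&0=0 -> 010
Step 2: G0=G1=1 G1=G1|G0=1|0=1 G2=G2&G1=0&1=0 -> 110
Step 3: G0=G1=1 G1=G1|G0=1|1=1 G2=G2&G1=0&1=0 -> 110
Step 4: G0=G1=1 G1=G1|G0=1|1=1 G2=G2&G1=0&1=0 -> 110
Step 5: G0=G1=1 G1=G1|G0=1|1=1 G2=G2&G1=0&1=0 -> 110
Step 6: G0=G1=1 G1=G1|G0=1|1=1 G2=G2&G1=0&1=0 -> 110

110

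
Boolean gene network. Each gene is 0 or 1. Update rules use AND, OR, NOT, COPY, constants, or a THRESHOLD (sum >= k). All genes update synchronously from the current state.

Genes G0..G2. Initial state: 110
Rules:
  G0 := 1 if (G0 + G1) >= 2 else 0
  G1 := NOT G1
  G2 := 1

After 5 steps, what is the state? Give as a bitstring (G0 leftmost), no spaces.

Step 1: G0=(1+1>=2)=1 G1=NOT G1=NOT 1=0 G2=1(const) -> 101
Step 2: G0=(1+0>=2)=0 G1=NOT G1=NOT 0=1 G2=1(const) -> 011
Step 3: G0=(0+1>=2)=0 G1=NOT G1=NOT 1=0 G2=1(const) -> 001
Step 4: G0=(0+0>=2)=0 G1=NOT G1=NOT 0=1 G2=1(const) -> 011
Step 5: G0=(0+1>=2)=0 G1=NOT G1=NOT 1=0 G2=1(const) -> 001

001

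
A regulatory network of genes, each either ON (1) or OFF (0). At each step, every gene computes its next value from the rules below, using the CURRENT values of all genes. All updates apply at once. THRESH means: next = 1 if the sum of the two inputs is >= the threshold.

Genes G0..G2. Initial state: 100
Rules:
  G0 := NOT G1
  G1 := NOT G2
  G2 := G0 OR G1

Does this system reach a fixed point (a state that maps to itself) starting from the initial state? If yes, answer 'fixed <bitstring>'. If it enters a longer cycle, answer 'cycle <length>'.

Answer: cycle 3

Derivation:
Step 0: 100
Step 1: G0=NOT G1=NOT 0=1 G1=NOT G2=NOT 0=1 G2=G0|G1=1|0=1 -> 111
Step 2: G0=NOT G1=NOT 1=0 G1=NOT G2=NOT 1=0 G2=G0|G1=1|1=1 -> 001
Step 3: G0=NOT G1=NOT 0=1 G1=NOT G2=NOT 1=0 G2=G0|G1=0|0=0 -> 100
Cycle of length 3 starting at step 0 -> no fixed point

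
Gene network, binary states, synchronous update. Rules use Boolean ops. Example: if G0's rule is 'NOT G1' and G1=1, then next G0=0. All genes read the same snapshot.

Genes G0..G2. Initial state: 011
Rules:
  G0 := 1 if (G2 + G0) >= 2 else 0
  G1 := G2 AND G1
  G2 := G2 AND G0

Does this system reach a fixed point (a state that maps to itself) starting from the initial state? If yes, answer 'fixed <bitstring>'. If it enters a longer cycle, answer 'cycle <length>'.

Answer: fixed 000

Derivation:
Step 0: 011
Step 1: G0=(1+0>=2)=0 G1=G2&G1=1&1=1 G2=G2&G0=1&0=0 -> 010
Step 2: G0=(0+0>=2)=0 G1=G2&G1=0&1=0 G2=G2&G0=0&0=0 -> 000
Step 3: G0=(0+0>=2)=0 G1=G2&G1=0&0=0 G2=G2&G0=0&0=0 -> 000
Fixed point reached at step 2: 000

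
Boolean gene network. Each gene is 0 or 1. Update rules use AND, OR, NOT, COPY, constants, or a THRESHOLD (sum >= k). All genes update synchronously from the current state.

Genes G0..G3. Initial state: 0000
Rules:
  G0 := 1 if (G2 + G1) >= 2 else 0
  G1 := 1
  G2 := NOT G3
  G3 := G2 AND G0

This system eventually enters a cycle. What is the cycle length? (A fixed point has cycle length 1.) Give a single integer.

Answer: 5

Derivation:
Step 0: 0000
Step 1: G0=(0+0>=2)=0 G1=1(const) G2=NOT G3=NOT 0=1 G3=G2&G0=0&0=0 -> 0110
Step 2: G0=(1+1>=2)=1 G1=1(const) G2=NOT G3=NOT 0=1 G3=G2&G0=1&0=0 -> 1110
Step 3: G0=(1+1>=2)=1 G1=1(const) G2=NOT G3=NOT 0=1 G3=G2&G0=1&1=1 -> 1111
Step 4: G0=(1+1>=2)=1 G1=1(const) G2=NOT G3=NOT 1=0 G3=G2&G0=1&1=1 -> 1101
Step 5: G0=(0+1>=2)=0 G1=1(const) G2=NOT G3=NOT 1=0 G3=G2&G0=0&1=0 -> 0100
Step 6: G0=(0+1>=2)=0 G1=1(const) G2=NOT G3=NOT 0=1 G3=G2&G0=0&0=0 -> 0110
State from step 6 equals state from step 1 -> cycle length 5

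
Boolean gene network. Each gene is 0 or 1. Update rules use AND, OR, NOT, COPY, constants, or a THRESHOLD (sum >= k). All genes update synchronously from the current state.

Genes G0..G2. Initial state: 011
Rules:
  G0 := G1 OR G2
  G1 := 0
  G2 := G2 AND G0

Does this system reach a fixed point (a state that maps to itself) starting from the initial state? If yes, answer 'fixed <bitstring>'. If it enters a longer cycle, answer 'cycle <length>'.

Step 0: 011
Step 1: G0=G1|G2=1|1=1 G1=0(const) G2=G2&G0=1&0=0 -> 100
Step 2: G0=G1|G2=0|0=0 G1=0(const) G2=G2&G0=0&1=0 -> 000
Step 3: G0=G1|G2=0|0=0 G1=0(const) G2=G2&G0=0&0=0 -> 000
Fixed point reached at step 2: 000

Answer: fixed 000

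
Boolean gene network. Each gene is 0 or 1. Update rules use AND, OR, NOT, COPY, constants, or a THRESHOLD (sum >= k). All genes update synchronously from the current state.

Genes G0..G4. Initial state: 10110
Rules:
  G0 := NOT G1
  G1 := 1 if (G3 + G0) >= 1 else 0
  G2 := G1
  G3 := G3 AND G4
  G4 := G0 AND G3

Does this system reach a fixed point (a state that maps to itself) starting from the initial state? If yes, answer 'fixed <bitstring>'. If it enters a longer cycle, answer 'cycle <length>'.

Step 0: 10110
Step 1: G0=NOT G1=NOT 0=1 G1=(1+1>=1)=1 G2=G1=0 G3=G3&G4=1&0=0 G4=G0&G3=1&1=1 -> 11001
Step 2: G0=NOT G1=NOT 1=0 G1=(0+1>=1)=1 G2=G1=1 G3=G3&G4=0&1=0 G4=G0&G3=1&0=0 -> 01100
Step 3: G0=NOT G1=NOT 1=0 G1=(0+0>=1)=0 G2=G1=1 G3=G3&G4=0&0=0 G4=G0&G3=0&0=0 -> 00100
Step 4: G0=NOT G1=NOT 0=1 G1=(0+0>=1)=0 G2=G1=0 G3=G3&G4=0&0=0 G4=G0&G3=0&0=0 -> 10000
Step 5: G0=NOT G1=NOT 0=1 G1=(0+1>=1)=1 G2=G1=0 G3=G3&G4=0&0=0 G4=G0&G3=1&0=0 -> 11000
Step 6: G0=NOT G1=NOT 1=0 G1=(0+1>=1)=1 G2=G1=1 G3=G3&G4=0&0=0 G4=G0&G3=1&0=0 -> 01100
Cycle of length 4 starting at step 2 -> no fixed point

Answer: cycle 4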